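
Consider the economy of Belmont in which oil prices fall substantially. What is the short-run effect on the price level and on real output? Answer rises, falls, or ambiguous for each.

Price level: falls; output: rises

This is a favourable supply shock: SRAS shifts right.
Moving along the downward-sloping AD curve, P falls and Y rises.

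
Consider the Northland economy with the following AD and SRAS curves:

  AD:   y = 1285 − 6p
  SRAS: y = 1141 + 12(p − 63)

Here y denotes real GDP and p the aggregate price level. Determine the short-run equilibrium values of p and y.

Write SRAS as y = 1141 + 12p − 756 = 385 + 12p.
Set AD = SRAS: 1285 − 6p = 385 + 12p, so 900 = 18p and p = 50.
Then y = 1285 − 6·50 = 985.

p = 50, y = 985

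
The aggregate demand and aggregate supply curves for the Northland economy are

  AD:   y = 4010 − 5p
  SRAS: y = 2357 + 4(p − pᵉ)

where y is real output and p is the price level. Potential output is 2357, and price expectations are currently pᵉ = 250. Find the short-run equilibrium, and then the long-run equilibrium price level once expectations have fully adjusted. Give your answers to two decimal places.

Short run: with pᵉ = 250, SRAS is y = 1357 + 4p. Setting AD = SRAS gives 2653 = 9p, so p = 294.78 and y = 4010 − 5p = 2536.11.
Output 2536.11 is above potential 2357, so over time expected prices rise and SRAS shifts left until y returns to 2357.
Long run: y = 2357 on the AD curve gives 2357 = 4010 − 5p, so p = 330.60.

Short run: p = 294.78, y = 2536.11. Long run: p = 330.60.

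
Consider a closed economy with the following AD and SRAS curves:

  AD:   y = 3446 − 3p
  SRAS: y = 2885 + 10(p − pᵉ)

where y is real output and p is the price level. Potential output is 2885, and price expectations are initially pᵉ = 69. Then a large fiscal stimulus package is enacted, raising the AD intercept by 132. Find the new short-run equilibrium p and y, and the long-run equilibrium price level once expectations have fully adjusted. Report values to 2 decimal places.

Short run: p = 106.38, y = 3258.85. Long run: p = 231.00.

AD shifts right: new AD is y = 3578 − 3p. With pᵉ = 69, SRAS is y = 2195 + 10p.
Short run: 3578 − 3p = 2195 + 10p gives 1383 = 13p, so p = 106.38 and y = 3578 − 3p = 3258.85.
y = 3258.85 is above potential 2885; expectations adjust and SRAS shifts left until y = 2885.
Long run: on the new AD curve, 2885 = 3578 − 3p gives p = 231.00.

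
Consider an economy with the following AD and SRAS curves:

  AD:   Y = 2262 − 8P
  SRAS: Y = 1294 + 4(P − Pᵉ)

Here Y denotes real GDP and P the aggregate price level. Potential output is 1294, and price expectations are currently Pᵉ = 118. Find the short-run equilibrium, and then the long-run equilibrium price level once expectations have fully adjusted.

Short run: P = 120, Y = 1302. Long run: P = 121.

Short run: with Pᵉ = 118, SRAS is Y = 822 + 4P. Setting AD = SRAS gives 1440 = 12P, so P = 120 and Y = 2262 − 8·120 = 1302.
Output 1302 is above potential 1294, so over time expected prices rise and SRAS shifts left until Y returns to 1294.
Long run: Y = 1294 on the AD curve gives 1294 = 2262 − 8P, so P = 121.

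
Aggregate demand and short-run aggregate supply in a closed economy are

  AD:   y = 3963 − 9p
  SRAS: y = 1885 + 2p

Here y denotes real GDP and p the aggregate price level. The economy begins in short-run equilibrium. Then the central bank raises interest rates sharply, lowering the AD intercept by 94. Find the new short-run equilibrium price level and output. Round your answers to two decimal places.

This is a negative demand shock: AD shifts left.
New AD: y = 3869 − 9p.
Set AD = SRAS: 3869 − 9p = 1885 + 2p, so 1984 = 11p and p = 180.36.
Substituting into AD, y = 2245.73.

p = 180.36, y = 2245.73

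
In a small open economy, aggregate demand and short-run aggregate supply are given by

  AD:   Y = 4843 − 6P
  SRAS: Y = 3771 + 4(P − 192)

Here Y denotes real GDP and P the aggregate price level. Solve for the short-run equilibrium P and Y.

Write SRAS as Y = 3771 + 4P − 768 = 3003 + 4P.
Set AD = SRAS: 4843 − 6P = 3003 + 4P, so 1840 = 10P and P = 184.
Then Y = 4843 − 6·184 = 3739.

P = 184, Y = 3739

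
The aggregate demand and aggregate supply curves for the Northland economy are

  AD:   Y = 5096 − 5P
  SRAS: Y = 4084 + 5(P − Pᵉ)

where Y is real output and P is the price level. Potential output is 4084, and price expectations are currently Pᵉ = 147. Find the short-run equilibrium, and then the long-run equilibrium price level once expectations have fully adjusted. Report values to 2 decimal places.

Short run: P = 174.70, Y = 4222.50. Long run: P = 202.40.

Short run: with Pᵉ = 147, SRAS is Y = 3349 + 5P. Setting AD = SRAS gives 1747 = 10P, so P = 174.70 and Y = 5096 − 5P = 4222.50.
Output 4222.50 is above potential 4084, so over time expected prices rise and SRAS shifts left until Y returns to 4084.
Long run: Y = 4084 on the AD curve gives 4084 = 5096 − 5P, so P = 202.40.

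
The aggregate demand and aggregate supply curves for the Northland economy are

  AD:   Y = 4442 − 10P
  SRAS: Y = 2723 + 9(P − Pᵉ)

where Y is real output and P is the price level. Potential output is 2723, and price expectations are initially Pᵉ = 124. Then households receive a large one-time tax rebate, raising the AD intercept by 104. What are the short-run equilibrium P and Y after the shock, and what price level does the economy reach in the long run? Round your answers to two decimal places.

AD shifts right: new AD is Y = 4546 − 10P. With Pᵉ = 124, SRAS is Y = 1607 + 9P.
Short run: 4546 − 10P = 1607 + 9P gives 2939 = 19P, so P = 154.68 and Y = 4546 − 10P = 2999.16.
Y = 2999.16 is above potential 2723; expectations adjust and SRAS shifts left until Y = 2723.
Long run: on the new AD curve, 2723 = 4546 − 10P gives P = 182.30.

Short run: P = 154.68, Y = 2999.16. Long run: P = 182.30.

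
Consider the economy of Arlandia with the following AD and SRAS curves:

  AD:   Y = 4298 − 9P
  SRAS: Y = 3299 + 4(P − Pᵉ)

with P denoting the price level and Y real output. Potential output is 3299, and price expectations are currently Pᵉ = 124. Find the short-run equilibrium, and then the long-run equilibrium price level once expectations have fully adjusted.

Short run: with Pᵉ = 124, SRAS is Y = 2803 + 4P. Setting AD = SRAS gives 1495 = 13P, so P = 115 and Y = 4298 − 9·115 = 3263.
Output 3263 is below potential 3299, so over time expected prices fall and SRAS shifts right until Y returns to 3299.
Long run: Y = 3299 on the AD curve gives 3299 = 4298 − 9P, so P = 111.

Short run: P = 115, Y = 3263. Long run: P = 111.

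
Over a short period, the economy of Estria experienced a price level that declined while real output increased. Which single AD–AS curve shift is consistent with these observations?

P fell and Y rose. An AD shift moves P and Y in the same direction; an SRAS shift moves them in opposite directions.
Here P and Y moved in opposite directions, so the SRAS curve shifted.
Since Y rose, SRAS shifted right.

SRAS shifted right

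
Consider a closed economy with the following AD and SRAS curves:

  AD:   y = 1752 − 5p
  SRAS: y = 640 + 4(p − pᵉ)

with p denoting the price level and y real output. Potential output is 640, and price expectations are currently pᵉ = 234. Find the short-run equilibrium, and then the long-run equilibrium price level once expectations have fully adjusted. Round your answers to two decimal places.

Short run: with pᵉ = 234, SRAS is y = 4p − 296. Setting AD = SRAS gives 2048 = 9p, so p = 227.56 and y = 1752 − 5p = 614.22.
Output 614.22 is below potential 640, so over time expected prices fall and SRAS shifts right until y returns to 640.
Long run: y = 640 on the AD curve gives 640 = 1752 − 5p, so p = 222.40.

Short run: p = 227.56, y = 614.22. Long run: p = 222.40.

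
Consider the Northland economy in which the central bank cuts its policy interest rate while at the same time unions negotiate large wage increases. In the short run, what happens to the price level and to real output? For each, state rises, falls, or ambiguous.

The first event is a positive demand shock: AD shifts right, which by itself pushes P up and Y up.
The second is an adverse supply shock: SRAS shifts left, which by itself pushes P up and Y down.
Both shocks push P up, so P rises. The two shocks push Y in opposite directions, so the effect on Y is ambiguous.

Price level: rises; output: ambiguous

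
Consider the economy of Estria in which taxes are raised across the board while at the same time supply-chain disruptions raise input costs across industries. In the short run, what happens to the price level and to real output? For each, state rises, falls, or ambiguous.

Price level: ambiguous; output: falls

The first event is a negative demand shock: AD shifts left, which by itself pushes P down and Y down.
The second is an adverse supply shock: SRAS shifts left, which by itself pushes P up and Y down.
The two shocks push P in opposite directions, so the effect on P is ambiguous. Both shocks push Y down, so Y falls.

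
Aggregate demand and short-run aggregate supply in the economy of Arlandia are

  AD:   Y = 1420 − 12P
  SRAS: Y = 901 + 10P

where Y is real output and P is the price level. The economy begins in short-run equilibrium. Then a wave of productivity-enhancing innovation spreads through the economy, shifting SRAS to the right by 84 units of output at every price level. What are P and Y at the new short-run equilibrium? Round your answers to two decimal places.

P = 19.77, Y = 1182.73

This is a positive supply shock: SRAS shifts right.
New SRAS: Y = 985 + 10P.
Set AD = SRAS: 1420 − 12P = 985 + 10P, so 435 = 22P and P = 19.77.
Substituting into AD, Y = 1182.73.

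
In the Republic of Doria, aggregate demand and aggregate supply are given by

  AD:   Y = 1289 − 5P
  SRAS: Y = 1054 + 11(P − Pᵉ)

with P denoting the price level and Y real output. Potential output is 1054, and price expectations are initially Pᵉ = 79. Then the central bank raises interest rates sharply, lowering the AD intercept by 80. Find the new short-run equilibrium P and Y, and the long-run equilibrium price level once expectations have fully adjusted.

Short run: P = 64, Y = 889. Long run: P = 31.

AD shifts left: new AD is Y = 1209 − 5P. With Pᵉ = 79, SRAS is Y = 185 + 11P.
Short run: 1209 − 5P = 185 + 11P gives 1024 = 16P, so P = 64 and Y = 1209 − 5·64 = 889.
Y = 889 is below potential 1054; expectations adjust and SRAS shifts right until Y = 1054.
Long run: on the new AD curve, 1054 = 1209 − 5P gives P = 31.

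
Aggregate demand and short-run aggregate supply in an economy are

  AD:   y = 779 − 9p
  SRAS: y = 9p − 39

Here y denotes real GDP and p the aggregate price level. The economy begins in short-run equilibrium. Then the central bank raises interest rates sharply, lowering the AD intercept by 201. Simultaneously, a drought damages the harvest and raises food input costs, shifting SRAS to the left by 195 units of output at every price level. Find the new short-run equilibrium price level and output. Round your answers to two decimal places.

p = 45.11, y = 172.00

After both shocks: AD is y = 578 − 9p and SRAS is y = 9p − 234.
Setting them equal: 812 = 18p, so p = 45.11.
Substituting into AD, y = 172.00.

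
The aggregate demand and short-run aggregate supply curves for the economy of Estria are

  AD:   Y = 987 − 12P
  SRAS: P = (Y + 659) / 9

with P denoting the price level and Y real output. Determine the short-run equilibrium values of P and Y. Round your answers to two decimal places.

P = 78.38, Y = 46.43

Rearrange SRAS to Y = 9P − 659.
Set AD = SRAS: 987 − 12P = 9P − 659, so 1646 = 21P and P = 78.38.
Substituting into AD, Y = 987 − 12P = 46.43.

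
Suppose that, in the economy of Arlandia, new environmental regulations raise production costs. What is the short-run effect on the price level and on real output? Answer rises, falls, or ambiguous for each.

This is an adverse supply shock: SRAS shifts left.
Moving along the downward-sloping AD curve, P rises and Y falls.

Price level: rises; output: falls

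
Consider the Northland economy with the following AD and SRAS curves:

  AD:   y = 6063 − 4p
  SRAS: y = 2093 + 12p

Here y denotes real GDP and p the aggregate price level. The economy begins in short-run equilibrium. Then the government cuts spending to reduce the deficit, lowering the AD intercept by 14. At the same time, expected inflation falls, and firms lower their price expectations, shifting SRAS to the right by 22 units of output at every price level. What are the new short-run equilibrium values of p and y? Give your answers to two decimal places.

p = 245.88, y = 5065.50

After both shocks: AD is y = 6049 − 4p and SRAS is y = 2115 + 12p.
Setting them equal: 3934 = 16p, so p = 245.88.
Substituting into AD, y = 5065.50.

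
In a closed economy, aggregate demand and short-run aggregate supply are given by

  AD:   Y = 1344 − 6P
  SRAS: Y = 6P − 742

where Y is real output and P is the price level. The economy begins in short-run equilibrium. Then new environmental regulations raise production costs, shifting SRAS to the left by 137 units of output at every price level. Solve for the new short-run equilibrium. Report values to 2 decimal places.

P = 185.25, Y = 232.50

This is a negative supply shock: SRAS shifts left.
New SRAS: Y = 6P − 879.
Set AD = SRAS: 1344 − 6P = 6P − 879, so 2223 = 12P and P = 185.25.
Substituting into AD, Y = 232.50.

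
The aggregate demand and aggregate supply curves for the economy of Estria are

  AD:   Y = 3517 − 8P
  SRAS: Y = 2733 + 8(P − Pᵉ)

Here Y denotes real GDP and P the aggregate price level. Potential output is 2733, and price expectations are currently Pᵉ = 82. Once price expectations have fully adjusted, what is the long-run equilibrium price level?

Short run: with Pᵉ = 82, SRAS is Y = 2077 + 8P. Setting AD = SRAS gives 1440 = 16P, so P = 90 and Y = 3517 − 8·90 = 2797.
Output 2797 is above potential 2733, so over time expected prices rise and SRAS shifts left until Y returns to 2733.
Long run: Y = 2733 on the AD curve gives 2733 = 3517 − 8P, so P = 98.

Long-run P = 98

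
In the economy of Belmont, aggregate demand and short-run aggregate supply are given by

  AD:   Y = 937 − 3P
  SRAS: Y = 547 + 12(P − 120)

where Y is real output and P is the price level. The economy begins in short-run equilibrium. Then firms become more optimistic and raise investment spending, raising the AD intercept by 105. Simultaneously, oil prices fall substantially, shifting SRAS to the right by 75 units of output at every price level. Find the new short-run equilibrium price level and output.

P = 124, Y = 670

After both shocks: AD is Y = 1042 − 3P and SRAS is Y = 12P − 818.
Setting them equal: 1860 = 15P, so P = 124.
Y = 1042 − 3·124 = 670.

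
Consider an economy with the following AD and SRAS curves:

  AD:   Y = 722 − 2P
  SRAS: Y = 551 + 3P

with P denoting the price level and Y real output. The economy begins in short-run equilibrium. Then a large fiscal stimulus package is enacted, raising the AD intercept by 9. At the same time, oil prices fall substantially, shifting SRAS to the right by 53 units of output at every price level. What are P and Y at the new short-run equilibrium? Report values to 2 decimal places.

After both shocks: AD is Y = 731 − 2P and SRAS is Y = 604 + 3P.
Setting them equal: 127 = 5P, so P = 25.40.
Substituting into AD, Y = 680.20.

P = 25.40, Y = 680.20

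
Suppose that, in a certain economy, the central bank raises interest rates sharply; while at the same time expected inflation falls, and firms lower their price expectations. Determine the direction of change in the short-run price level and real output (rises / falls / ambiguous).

Price level: falls; output: ambiguous

The first event is a negative demand shock: AD shifts left, which by itself pushes P down and Y down.
The second is a favourable supply shock: SRAS shifts right, which by itself pushes P down and Y up.
Both shocks push P down, so P falls. The two shocks push Y in opposite directions, so the effect on Y is ambiguous.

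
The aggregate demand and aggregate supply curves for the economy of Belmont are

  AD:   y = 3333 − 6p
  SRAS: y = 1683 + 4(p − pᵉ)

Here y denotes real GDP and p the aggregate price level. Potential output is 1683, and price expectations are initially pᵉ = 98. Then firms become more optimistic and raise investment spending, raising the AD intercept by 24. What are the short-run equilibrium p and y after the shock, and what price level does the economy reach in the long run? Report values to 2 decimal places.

AD shifts right: new AD is y = 3357 − 6p. With pᵉ = 98, SRAS is y = 1291 + 4p.
Short run: 3357 − 6p = 1291 + 4p gives 2066 = 10p, so p = 206.60 and y = 3357 − 6p = 2117.40.
y = 2117.40 is above potential 1683; expectations adjust and SRAS shifts left until y = 1683.
Long run: on the new AD curve, 1683 = 3357 − 6p gives p = 279.00.

Short run: p = 206.60, y = 2117.40. Long run: p = 279.00.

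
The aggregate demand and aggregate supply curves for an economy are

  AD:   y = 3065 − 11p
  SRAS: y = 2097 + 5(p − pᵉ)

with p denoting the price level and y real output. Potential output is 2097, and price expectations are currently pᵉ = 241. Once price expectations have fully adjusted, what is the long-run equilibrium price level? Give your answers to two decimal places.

Short run: with pᵉ = 241, SRAS is y = 892 + 5p. Setting AD = SRAS gives 2173 = 16p, so p = 135.81 and y = 3065 − 11p = 1571.06.
Output 1571.06 is below potential 2097, so over time expected prices fall and SRAS shifts right until y returns to 2097.
Long run: y = 2097 on the AD curve gives 2097 = 3065 − 11p, so p = 88.00.

Long-run p = 88.00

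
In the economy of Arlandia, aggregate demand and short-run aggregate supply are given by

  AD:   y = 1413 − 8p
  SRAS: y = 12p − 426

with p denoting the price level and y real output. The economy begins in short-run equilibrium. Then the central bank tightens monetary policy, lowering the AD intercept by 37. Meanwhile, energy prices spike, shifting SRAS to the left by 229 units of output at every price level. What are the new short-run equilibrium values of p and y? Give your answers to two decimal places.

p = 101.55, y = 563.60

After both shocks: AD is y = 1376 − 8p and SRAS is y = 12p − 655.
Setting them equal: 2031 = 20p, so p = 101.55.
Substituting into AD, y = 563.60.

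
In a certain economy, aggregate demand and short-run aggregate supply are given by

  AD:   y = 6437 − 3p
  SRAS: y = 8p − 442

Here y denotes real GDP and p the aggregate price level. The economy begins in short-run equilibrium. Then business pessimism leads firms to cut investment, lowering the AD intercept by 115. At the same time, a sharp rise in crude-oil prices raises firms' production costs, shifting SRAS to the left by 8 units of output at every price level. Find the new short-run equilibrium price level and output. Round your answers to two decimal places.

p = 615.64, y = 4475.09

After both shocks: AD is y = 6322 − 3p and SRAS is y = 8p − 450.
Setting them equal: 6772 = 11p, so p = 615.64.
Substituting into AD, y = 4475.09.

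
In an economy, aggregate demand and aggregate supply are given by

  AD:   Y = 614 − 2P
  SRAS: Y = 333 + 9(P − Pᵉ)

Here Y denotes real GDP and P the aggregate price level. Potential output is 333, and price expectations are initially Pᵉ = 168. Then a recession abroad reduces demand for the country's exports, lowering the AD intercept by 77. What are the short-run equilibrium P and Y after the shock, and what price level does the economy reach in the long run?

Short run: P = 156, Y = 225. Long run: P = 102.

AD shifts left: new AD is Y = 537 − 2P. With Pᵉ = 168, SRAS is Y = 9P − 1179.
Short run: 537 − 2P = 9P − 1179 gives 1716 = 11P, so P = 156 and Y = 537 − 2·156 = 225.
Y = 225 is below potential 333; expectations adjust and SRAS shifts right until Y = 333.
Long run: on the new AD curve, 333 = 537 − 2P gives P = 102.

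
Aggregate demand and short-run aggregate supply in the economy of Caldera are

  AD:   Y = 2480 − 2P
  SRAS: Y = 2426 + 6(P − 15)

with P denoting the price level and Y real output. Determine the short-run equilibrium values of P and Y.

Write SRAS as Y = 2426 + 6P − 90 = 2336 + 6P.
Set AD = SRAS: 2480 − 2P = 2336 + 6P, so 144 = 8P and P = 18.
Then Y = 2480 − 2·18 = 2444.

P = 18, Y = 2444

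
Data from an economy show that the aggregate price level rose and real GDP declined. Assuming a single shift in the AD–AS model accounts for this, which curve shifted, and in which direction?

SRAS shifted left

P rose and Y fell. An AD shift moves P and Y in the same direction; an SRAS shift moves them in opposite directions.
Here P and Y moved in opposite directions, so the SRAS curve shifted.
Since Y fell, SRAS shifted left.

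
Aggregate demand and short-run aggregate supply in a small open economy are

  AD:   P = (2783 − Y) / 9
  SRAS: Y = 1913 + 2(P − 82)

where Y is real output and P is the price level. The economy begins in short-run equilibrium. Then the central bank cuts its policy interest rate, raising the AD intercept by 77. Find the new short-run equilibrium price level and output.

This is a positive demand shock: AD shifts right.
New AD: Y = 2860 − 9P.
SRAS can be written Y = 1749 + 2P.
Set AD = SRAS: 2860 − 9P = 1749 + 2P, so 1111 = 11P and P = 101.
Y = 2860 − 9·101 = 1951.

P = 101, Y = 1951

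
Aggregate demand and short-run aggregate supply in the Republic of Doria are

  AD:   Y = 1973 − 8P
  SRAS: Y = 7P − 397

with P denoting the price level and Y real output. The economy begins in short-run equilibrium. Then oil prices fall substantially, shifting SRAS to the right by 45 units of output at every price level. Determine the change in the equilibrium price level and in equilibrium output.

This is a positive supply shock: SRAS shifts right.
New SRAS: Y = 7P − 352.
Set AD = SRAS: 1973 − 8P = 7P − 352, so 2325 = 15P and P = 155.
Y = 1973 − 8·155 = 733.
Initially P = 158, Y = 709, so ΔP = -3 and ΔY = +24.

ΔP = -3, ΔY = +24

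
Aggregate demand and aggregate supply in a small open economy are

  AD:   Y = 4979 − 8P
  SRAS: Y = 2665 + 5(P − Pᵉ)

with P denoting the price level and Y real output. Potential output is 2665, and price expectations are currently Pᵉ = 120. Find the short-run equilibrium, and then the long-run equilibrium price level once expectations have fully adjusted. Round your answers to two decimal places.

Short run: P = 224.15, Y = 3185.77. Long run: P = 289.25.

Short run: with Pᵉ = 120, SRAS is Y = 2065 + 5P. Setting AD = SRAS gives 2914 = 13P, so P = 224.15 and Y = 4979 − 8P = 3185.77.
Output 3185.77 is above potential 2665, so over time expected prices rise and SRAS shifts left until Y returns to 2665.
Long run: Y = 2665 on the AD curve gives 2665 = 4979 − 8P, so P = 289.25.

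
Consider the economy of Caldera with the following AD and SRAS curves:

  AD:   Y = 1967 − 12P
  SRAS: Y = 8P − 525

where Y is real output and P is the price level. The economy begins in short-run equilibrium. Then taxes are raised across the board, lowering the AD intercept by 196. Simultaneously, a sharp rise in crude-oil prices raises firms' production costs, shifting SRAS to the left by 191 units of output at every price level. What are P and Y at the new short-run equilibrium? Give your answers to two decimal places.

P = 124.35, Y = 278.80

After both shocks: AD is Y = 1771 − 12P and SRAS is Y = 8P − 716.
Setting them equal: 2487 = 20P, so P = 124.35.
Substituting into AD, Y = 278.80.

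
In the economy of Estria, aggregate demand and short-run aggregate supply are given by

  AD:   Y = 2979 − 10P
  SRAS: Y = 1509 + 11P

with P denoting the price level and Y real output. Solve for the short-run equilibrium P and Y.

P = 70, Y = 2279

Set AD = SRAS: 2979 − 10P = 1509 + 11P, so 1470 = 21P and P = 70.
Then Y = 2979 − 10·70 = 2279.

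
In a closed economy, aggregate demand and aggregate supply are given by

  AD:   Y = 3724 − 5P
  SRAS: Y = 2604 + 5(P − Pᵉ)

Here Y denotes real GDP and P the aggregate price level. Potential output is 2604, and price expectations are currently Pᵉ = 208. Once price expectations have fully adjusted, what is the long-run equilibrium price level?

Long-run P = 224

Short run: with Pᵉ = 208, SRAS is Y = 1564 + 5P. Setting AD = SRAS gives 2160 = 10P, so P = 216 and Y = 3724 − 5·216 = 2644.
Output 2644 is above potential 2604, so over time expected prices rise and SRAS shifts left until Y returns to 2604.
Long run: Y = 2604 on the AD curve gives 2604 = 3724 − 5P, so P = 224.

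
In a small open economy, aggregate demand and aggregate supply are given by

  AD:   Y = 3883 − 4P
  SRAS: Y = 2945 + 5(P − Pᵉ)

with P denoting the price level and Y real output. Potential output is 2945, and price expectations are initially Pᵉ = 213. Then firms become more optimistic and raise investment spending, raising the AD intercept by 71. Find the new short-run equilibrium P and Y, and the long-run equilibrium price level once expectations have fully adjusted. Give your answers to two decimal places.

Short run: P = 230.44, Y = 3032.22. Long run: P = 252.25.

AD shifts right: new AD is Y = 3954 − 4P. With Pᵉ = 213, SRAS is Y = 1880 + 5P.
Short run: 3954 − 4P = 1880 + 5P gives 2074 = 9P, so P = 230.44 and Y = 3954 − 4P = 3032.22.
Y = 3032.22 is above potential 2945; expectations adjust and SRAS shifts left until Y = 2945.
Long run: on the new AD curve, 2945 = 3954 − 4P gives P = 252.25.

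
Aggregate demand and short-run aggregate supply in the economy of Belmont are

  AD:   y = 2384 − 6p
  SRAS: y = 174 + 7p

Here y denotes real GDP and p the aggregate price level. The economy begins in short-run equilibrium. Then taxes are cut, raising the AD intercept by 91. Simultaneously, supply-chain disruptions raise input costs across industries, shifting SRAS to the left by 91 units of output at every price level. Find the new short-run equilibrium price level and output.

After both shocks: AD is y = 2475 − 6p and SRAS is y = 83 + 7p.
Setting them equal: 2392 = 13p, so p = 184.
y = 2475 − 6·184 = 1371.

p = 184, y = 1371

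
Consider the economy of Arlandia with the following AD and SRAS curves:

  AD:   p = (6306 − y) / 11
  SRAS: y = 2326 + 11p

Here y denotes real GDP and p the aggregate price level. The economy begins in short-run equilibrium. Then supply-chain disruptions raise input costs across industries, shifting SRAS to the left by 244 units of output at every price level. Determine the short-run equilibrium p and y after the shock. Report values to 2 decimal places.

This is a negative supply shock: SRAS shifts left.
New SRAS: y = 2082 + 11p.
Set AD = SRAS: 6306 − 11p = 2082 + 11p, so 4224 = 22p and p = 192.00.
Substituting into AD, y = 4194.00.

p = 192.00, y = 4194.00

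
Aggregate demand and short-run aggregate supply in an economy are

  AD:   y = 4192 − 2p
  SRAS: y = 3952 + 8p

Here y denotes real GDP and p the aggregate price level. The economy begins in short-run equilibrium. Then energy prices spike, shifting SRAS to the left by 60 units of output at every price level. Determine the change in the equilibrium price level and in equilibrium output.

This is a negative supply shock: SRAS shifts left.
New SRAS: y = 3892 + 8p.
Set AD = SRAS: 4192 − 2p = 3892 + 8p, so 300 = 10p and p = 30.
y = 4192 − 2·30 = 4132.
Initially p = 24, y = 4144, so Δp = +6 and Δy = -12.

Δp = +6, Δy = -12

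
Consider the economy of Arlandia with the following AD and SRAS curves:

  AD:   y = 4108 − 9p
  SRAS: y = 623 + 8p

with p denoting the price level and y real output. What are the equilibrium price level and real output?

Set AD = SRAS: 4108 − 9p = 623 + 8p, so 3485 = 17p and p = 205.
Then y = 4108 − 9·205 = 2263.

p = 205, y = 2263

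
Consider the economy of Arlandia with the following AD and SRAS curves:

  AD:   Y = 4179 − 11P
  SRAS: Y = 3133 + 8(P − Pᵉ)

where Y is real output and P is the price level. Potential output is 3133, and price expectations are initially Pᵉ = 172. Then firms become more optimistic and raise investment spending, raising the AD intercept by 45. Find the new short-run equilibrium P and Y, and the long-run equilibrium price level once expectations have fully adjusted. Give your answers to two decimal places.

AD shifts right: new AD is Y = 4224 − 11P. With Pᵉ = 172, SRAS is Y = 1757 + 8P.
Short run: 4224 − 11P = 1757 + 8P gives 2467 = 19P, so P = 129.84 and Y = 4224 − 11P = 2795.74.
Y = 2795.74 is below potential 3133; expectations adjust and SRAS shifts right until Y = 3133.
Long run: on the new AD curve, 3133 = 4224 − 11P gives P = 99.18.

Short run: P = 129.84, Y = 2795.74. Long run: P = 99.18.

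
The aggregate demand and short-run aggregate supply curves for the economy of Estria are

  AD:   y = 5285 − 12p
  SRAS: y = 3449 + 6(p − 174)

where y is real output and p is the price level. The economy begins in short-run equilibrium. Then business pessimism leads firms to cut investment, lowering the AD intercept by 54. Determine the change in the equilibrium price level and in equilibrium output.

Δp = -3, Δy = -18

This is a negative demand shock: AD shifts left.
New AD: y = 5231 − 12p.
SRAS can be written y = 2405 + 6p.
Set AD = SRAS: 5231 − 12p = 2405 + 6p, so 2826 = 18p and p = 157.
y = 5231 − 12·157 = 3347.
Initially p = 160, y = 3365, so Δp = -3 and Δy = -18.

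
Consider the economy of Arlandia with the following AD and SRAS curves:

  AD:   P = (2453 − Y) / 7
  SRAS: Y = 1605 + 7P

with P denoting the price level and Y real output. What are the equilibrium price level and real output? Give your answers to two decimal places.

Rearrange AD to Y = 2453 − 7P.
Set AD = SRAS: 2453 − 7P = 1605 + 7P, so 848 = 14P and P = 60.57.
Substituting into AD, Y = 2453 − 7P = 2029.00.

P = 60.57, Y = 2029.00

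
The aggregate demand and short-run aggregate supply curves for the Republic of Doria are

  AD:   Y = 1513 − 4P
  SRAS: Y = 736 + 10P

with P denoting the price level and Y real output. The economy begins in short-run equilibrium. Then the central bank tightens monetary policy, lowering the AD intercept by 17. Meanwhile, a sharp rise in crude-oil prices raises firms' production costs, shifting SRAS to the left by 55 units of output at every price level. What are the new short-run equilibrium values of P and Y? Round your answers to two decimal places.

P = 58.21, Y = 1263.14

After both shocks: AD is Y = 1496 − 4P and SRAS is Y = 681 + 10P.
Setting them equal: 815 = 14P, so P = 58.21.
Substituting into AD, Y = 1263.14.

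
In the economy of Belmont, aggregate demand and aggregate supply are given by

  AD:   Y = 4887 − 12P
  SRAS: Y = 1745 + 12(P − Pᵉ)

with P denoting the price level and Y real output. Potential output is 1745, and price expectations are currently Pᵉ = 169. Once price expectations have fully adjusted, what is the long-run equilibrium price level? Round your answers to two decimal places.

Long-run P = 261.83

Short run: with Pᵉ = 169, SRAS is Y = 12P − 283. Setting AD = SRAS gives 5170 = 24P, so P = 215.42 and Y = 4887 − 12P = 2302.00.
Output 2302.00 is above potential 1745, so over time expected prices rise and SRAS shifts left until Y returns to 1745.
Long run: Y = 1745 on the AD curve gives 1745 = 4887 − 12P, so P = 261.83.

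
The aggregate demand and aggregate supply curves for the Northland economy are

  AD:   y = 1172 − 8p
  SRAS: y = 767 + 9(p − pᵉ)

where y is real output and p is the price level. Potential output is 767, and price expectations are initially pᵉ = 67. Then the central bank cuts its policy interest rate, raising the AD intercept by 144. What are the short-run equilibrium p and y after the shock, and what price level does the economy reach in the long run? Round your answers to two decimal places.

Short run: p = 67.76, y = 773.88. Long run: p = 68.63.

AD shifts right: new AD is y = 1316 − 8p. With pᵉ = 67, SRAS is y = 164 + 9p.
Short run: 1316 − 8p = 164 + 9p gives 1152 = 17p, so p = 67.76 and y = 1316 − 8p = 773.88.
y = 773.88 is above potential 767; expectations adjust and SRAS shifts left until y = 767.
Long run: on the new AD curve, 767 = 1316 − 8p gives p = 68.63.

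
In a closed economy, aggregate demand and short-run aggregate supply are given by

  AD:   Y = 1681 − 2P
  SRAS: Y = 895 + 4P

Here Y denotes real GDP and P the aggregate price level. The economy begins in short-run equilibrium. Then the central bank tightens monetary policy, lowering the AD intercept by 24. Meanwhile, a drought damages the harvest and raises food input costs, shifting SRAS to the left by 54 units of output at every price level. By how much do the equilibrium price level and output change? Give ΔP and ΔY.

After both shocks: AD is Y = 1657 − 2P and SRAS is Y = 841 + 4P.
Setting them equal: 816 = 6P, so P = 136.
Y = 1657 − 2·136 = 1385.
Initially P = 131, Y = 1419, so ΔP = +5 and ΔY = -34.

ΔP = +5, ΔY = -34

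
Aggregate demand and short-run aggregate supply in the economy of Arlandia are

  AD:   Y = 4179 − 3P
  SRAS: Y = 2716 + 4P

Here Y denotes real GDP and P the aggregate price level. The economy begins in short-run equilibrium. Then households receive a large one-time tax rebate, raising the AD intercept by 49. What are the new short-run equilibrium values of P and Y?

This is a positive demand shock: AD shifts right.
New AD: Y = 4228 − 3P.
Set AD = SRAS: 4228 − 3P = 2716 + 4P, so 1512 = 7P and P = 216.
Y = 4228 − 3·216 = 3580.

P = 216, Y = 3580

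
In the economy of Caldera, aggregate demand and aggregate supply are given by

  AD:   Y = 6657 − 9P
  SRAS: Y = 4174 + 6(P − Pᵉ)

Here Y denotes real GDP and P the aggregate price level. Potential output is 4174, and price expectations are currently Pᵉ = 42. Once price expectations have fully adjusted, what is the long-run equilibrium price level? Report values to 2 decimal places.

Short run: with Pᵉ = 42, SRAS is Y = 3922 + 6P. Setting AD = SRAS gives 2735 = 15P, so P = 182.33 and Y = 6657 − 9P = 5016.00.
Output 5016.00 is above potential 4174, so over time expected prices rise and SRAS shifts left until Y returns to 4174.
Long run: Y = 4174 on the AD curve gives 4174 = 6657 − 9P, so P = 275.89.

Long-run P = 275.89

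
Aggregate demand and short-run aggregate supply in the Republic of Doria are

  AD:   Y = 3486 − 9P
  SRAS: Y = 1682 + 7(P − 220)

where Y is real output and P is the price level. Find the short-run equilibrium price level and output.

P = 209, Y = 1605

Write SRAS as Y = 1682 + 7P − 1540 = 142 + 7P.
Set AD = SRAS: 3486 − 9P = 142 + 7P, so 3344 = 16P and P = 209.
Then Y = 3486 − 9·209 = 1605.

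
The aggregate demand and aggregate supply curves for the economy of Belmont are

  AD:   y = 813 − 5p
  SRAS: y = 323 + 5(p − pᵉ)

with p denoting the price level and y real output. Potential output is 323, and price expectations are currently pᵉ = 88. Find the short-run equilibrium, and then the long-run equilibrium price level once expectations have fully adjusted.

Short run: p = 93, y = 348. Long run: p = 98.

Short run: with pᵉ = 88, SRAS is y = 5p − 117. Setting AD = SRAS gives 930 = 10p, so p = 93 and y = 813 − 5·93 = 348.
Output 348 is above potential 323, so over time expected prices rise and SRAS shifts left until y returns to 323.
Long run: y = 323 on the AD curve gives 323 = 813 − 5p, so p = 98.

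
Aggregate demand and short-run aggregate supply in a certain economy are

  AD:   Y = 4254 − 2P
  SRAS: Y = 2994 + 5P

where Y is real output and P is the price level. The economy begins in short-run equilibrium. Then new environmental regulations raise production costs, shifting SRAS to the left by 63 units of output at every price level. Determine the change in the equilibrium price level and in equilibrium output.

ΔP = +9, ΔY = -18

This is a negative supply shock: SRAS shifts left.
New SRAS: Y = 2931 + 5P.
Set AD = SRAS: 4254 − 2P = 2931 + 5P, so 1323 = 7P and P = 189.
Y = 4254 − 2·189 = 3876.
Initially P = 180, Y = 3894, so ΔP = +9 and ΔY = -18.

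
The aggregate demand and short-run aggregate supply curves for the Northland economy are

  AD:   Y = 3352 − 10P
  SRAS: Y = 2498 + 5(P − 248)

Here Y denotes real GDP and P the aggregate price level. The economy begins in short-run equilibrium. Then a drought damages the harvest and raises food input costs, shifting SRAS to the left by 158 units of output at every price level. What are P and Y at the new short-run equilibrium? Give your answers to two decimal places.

This is a negative supply shock: SRAS shifts left.
New SRAS: Y = 1100 + 5P.
Set AD = SRAS: 3352 − 10P = 1100 + 5P, so 2252 = 15P and P = 150.13.
Substituting into AD, Y = 1850.67.

P = 150.13, Y = 1850.67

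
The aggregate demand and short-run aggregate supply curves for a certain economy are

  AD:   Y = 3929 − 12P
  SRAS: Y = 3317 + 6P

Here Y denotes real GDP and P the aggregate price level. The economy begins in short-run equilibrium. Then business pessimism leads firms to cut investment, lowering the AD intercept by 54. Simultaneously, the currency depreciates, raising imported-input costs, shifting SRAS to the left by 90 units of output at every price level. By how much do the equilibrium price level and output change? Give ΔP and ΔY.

After both shocks: AD is Y = 3875 − 12P and SRAS is Y = 3227 + 6P.
Setting them equal: 648 = 18P, so P = 36.
Y = 3875 − 12·36 = 3443.
Initially P = 34, Y = 3521, so ΔP = +2 and ΔY = -78.

ΔP = +2, ΔY = -78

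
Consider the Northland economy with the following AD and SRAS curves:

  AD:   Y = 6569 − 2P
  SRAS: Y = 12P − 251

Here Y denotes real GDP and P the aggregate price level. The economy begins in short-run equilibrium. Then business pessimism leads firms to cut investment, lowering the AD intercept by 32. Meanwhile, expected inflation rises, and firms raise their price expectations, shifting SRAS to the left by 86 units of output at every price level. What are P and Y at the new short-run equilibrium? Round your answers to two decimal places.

After both shocks: AD is Y = 6537 − 2P and SRAS is Y = 12P − 337.
Setting them equal: 6874 = 14P, so P = 491.00.
Substituting into AD, Y = 5555.00.

P = 491.00, Y = 5555.00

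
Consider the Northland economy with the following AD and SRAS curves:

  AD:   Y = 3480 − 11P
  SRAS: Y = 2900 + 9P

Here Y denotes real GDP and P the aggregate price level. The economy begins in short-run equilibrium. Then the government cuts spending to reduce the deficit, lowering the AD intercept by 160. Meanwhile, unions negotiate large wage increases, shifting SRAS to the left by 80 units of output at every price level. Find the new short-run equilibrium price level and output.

After both shocks: AD is Y = 3320 − 11P and SRAS is Y = 2820 + 9P.
Setting them equal: 500 = 20P, so P = 25.
Y = 3320 − 11·25 = 3045.

P = 25, Y = 3045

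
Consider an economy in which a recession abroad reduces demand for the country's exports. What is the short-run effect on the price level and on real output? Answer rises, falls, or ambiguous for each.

This is a negative demand shock: AD shifts left.
Moving along the upward-sloping SRAS curve, P falls and Y falls.

Price level: falls; output: falls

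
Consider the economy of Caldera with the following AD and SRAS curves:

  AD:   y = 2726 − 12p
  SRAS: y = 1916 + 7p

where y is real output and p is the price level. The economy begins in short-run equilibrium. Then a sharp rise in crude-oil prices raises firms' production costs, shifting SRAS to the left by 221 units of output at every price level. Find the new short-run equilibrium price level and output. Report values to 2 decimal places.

This is a negative supply shock: SRAS shifts left.
New SRAS: y = 1695 + 7p.
Set AD = SRAS: 2726 − 12p = 1695 + 7p, so 1031 = 19p and p = 54.26.
Substituting into AD, y = 2074.84.

p = 54.26, y = 2074.84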